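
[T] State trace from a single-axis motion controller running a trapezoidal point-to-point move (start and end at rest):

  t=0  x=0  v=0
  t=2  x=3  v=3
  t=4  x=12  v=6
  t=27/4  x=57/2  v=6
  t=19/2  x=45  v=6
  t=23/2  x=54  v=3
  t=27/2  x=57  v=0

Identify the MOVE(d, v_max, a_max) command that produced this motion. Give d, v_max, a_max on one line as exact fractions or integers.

final state: t=27/2, x=57, v=0 → d = 57
a_max = (3−0)/(2−0) = 3/2
max v = 6 over t∈[4,19/2] → v_max = 6
check: 6·(4+11/2) = 57 ✓

d=57 v_max=6 a_max=3/2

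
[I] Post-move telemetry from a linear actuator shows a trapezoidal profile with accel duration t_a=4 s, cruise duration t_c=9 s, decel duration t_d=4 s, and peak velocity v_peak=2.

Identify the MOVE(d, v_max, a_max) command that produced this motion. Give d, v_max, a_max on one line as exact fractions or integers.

d=26 v_max=2 a_max=1/2

a_max = 2/4 = 1/2
d_a = ½·2·4 = 4; d_c = 2·9 = 18
d = 2·4 + 18 = 26
t_c = 9 > 0 ⇒ limit active, v_max = 2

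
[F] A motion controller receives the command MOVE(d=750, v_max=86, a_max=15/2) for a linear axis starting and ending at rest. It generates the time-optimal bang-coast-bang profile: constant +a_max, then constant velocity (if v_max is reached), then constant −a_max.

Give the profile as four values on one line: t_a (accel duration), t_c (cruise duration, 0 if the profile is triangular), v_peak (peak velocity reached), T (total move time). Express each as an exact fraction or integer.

t_a=10 t_c=0 v_peak=75 T=20

v_max²/a_max = 86²/(15/2) = 14792/15
750 < 14792/15 ⇒ no cruise
v_peak = √(750·15/2) = √5625 = 75
t_a = 75/(15/2) = 10; t_c = 0
T = 2·10 = 20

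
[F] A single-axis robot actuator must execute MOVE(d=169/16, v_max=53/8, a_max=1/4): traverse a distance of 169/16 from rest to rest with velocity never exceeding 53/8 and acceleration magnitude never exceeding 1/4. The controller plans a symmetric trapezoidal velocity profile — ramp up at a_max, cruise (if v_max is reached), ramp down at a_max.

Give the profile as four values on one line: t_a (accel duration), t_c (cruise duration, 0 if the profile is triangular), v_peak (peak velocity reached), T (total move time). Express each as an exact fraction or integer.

(v_max)²/a_max = (53/8)²/(1/4) = 2809/16
169/16 < 2809/16 so t_c = 0
v_peak = √(169/16·1/4) = √(169/64) = 13/8
t_a = (13/8)/(1/4) = 13/2; t_c = 0
T = 2·13/2 = 13

t_a=13/2 t_c=0 v_peak=13/8 T=13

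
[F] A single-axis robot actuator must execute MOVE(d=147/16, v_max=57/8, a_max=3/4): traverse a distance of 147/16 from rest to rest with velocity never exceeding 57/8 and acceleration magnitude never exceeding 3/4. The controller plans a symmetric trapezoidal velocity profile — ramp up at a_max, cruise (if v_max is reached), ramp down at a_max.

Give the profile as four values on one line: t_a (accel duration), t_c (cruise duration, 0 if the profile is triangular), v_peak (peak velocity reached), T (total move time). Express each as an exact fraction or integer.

t_a=7/2 t_c=0 v_peak=21/8 T=7

v_max²/a_max = (57/8)²/(3/4) = 1083/16
147/16 < 1083/16 → triangular
v_peak = √(147/16·3/4) = √(441/64) = 21/8
t_a = (21/8)/(3/4) = 7/2; t_c = 0
T = 2·7/2 = 7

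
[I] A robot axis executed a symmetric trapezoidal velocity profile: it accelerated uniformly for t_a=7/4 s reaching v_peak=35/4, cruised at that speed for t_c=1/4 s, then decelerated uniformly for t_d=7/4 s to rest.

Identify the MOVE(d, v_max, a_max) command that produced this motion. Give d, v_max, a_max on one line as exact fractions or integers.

d=35/2 v_max=35/4 a_max=5

a_max = (35/4)/(7/4) = 5
d_a = ½·35/4·7/4 = 245/32; d_c = 35/4·1/4 = 35/16
d = 2·245/32 + 35/16 = 35/2
t_c = 1/4 > 0 ⇒ limit active, v_max = 35/4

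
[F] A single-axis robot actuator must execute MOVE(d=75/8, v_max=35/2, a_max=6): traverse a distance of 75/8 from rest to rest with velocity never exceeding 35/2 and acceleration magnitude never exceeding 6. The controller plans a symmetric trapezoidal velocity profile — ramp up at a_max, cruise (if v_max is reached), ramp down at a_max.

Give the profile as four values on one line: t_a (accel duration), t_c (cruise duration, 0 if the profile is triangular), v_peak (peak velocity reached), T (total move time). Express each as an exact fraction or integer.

t_a=5/4 t_c=0 v_peak=15/2 T=5/2

vₘ²/aₘ = (35/2)²/6 = 1225/24
75/8 < 1225/24 ⇒ no cruise
v_peak = √(75/8·6) = √(225/4) = 15/2
t_a = (15/2)/6 = 5/4; t_c = 0
T = 2·5/4 = 5/2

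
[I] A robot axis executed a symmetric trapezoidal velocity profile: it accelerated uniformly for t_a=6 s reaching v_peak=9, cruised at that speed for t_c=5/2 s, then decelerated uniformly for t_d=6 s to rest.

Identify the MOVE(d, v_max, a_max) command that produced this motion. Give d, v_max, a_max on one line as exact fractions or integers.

a_max = 9/6 = 3/2
d_a = ½·9·6 = 27; d_c = 9·5/2 = 45/2
d = 2·27 + 45/2 = 153/2
t_c = 5/2 > 0 → v_max = v_peak = 9

d=153/2 v_max=9 a_max=3/2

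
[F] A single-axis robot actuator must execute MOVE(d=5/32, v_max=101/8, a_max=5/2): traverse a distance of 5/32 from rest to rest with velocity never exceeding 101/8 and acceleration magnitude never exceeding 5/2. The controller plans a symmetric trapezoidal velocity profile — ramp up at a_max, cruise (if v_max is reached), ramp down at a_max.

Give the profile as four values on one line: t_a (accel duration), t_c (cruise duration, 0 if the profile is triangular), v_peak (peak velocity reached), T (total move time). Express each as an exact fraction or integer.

v_max²/a_max = (101/8)²/(5/2) = 10201/160
5/32 < 10201/160 so t_c = 0
v_peak = √(5/32·5/2) = √(25/64) = 5/8
t_a = (5/8)/(5/2) = 1/4; t_c = 0
T = 2·1/4 = 1/2

t_a=1/4 t_c=0 v_peak=5/8 T=1/2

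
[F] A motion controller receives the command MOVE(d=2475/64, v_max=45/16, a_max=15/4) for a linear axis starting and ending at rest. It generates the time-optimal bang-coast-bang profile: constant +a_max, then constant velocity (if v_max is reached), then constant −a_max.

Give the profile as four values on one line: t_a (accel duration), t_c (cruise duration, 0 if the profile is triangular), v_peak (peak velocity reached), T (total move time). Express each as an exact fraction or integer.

t_a=3/4 t_c=13 v_peak=45/16 T=29/2

vₘ²/aₘ = (45/16)²/(15/4) = 135/64
2475/64 ≥ 135/64 ⇒ cruise phase
t_a = (45/16)/(15/4) = 3/4; v_peak = 45/16
d_cruise = 2475/64 − 135/64 = 585/16; t_c = (585/16)/(45/16) = 13
T = 2·3/4 + 13 = 29/2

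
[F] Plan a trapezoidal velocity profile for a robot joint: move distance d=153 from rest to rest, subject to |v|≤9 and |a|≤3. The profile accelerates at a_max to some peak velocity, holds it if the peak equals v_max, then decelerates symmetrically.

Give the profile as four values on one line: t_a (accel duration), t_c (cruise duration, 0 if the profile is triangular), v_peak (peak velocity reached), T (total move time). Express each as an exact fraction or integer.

v_max²/a_max = 9²/3 = 27
153 ≥ 27 ⇒ cruise phase
t_a = 9/3 = 3; v_peak = 9
d_cruise = 153 − 27 = 126; t_c = 126/9 = 14
T = 2·3 + 14 = 20

t_a=3 t_c=14 v_peak=9 T=20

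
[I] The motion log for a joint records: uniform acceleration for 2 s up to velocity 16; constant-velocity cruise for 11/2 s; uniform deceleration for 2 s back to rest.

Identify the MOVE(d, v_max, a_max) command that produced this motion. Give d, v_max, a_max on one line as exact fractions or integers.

d=120 v_max=16 a_max=8

a_max = 16/2 = 8
d_a = ½·16·2 = 16; d_c = 16·11/2 = 88
d = 2·16 + 88 = 120
t_c = 11/2 > 0 → v_max = v_peak = 16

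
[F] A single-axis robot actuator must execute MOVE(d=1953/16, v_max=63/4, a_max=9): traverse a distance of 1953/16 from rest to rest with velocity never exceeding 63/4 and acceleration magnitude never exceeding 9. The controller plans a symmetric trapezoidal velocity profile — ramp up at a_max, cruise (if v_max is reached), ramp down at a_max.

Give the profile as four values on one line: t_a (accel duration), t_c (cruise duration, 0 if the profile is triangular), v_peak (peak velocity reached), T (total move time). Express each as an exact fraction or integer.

t_a=7/4 t_c=6 v_peak=63/4 T=19/2

vₘ²/aₘ = (63/4)²/9 = 441/16
1953/16 ≥ 441/16 → trapezoidal
t_a = (63/4)/9 = 7/4; v_peak = 63/4
d_cruise = 1953/16 − 441/16 = 189/2; t_c = (189/2)/(63/4) = 6
T = 2·7/4 + 6 = 19/2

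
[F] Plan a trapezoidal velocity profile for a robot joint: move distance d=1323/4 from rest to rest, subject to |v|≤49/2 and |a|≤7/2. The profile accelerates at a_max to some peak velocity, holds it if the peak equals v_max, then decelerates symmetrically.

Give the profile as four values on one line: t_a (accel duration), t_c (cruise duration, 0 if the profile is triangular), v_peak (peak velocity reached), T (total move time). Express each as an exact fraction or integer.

vₘ²/aₘ = (49/2)²/(7/2) = 343/2
1323/4 ≥ 343/2 so v_max reached
t_a = (49/2)/(7/2) = 7; v_peak = 49/2
d_cruise = 1323/4 − 343/2 = 637/4; t_c = (637/4)/(49/2) = 13/2
T = 2·7 + 13/2 = 41/2

t_a=7 t_c=13/2 v_peak=49/2 T=41/2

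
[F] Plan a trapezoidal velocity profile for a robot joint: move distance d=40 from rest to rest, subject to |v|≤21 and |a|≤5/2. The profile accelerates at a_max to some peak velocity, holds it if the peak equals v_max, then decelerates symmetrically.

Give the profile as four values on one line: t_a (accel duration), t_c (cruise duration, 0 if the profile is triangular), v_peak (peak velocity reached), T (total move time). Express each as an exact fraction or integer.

vₘ²/aₘ = 21²/(5/2) = 882/5
40 < 882/5 so t_c = 0
v_peak = √(40·5/2) = √100 = 10
t_a = 10/(5/2) = 4; t_c = 0
T = 2·4 = 8

t_a=4 t_c=0 v_peak=10 T=8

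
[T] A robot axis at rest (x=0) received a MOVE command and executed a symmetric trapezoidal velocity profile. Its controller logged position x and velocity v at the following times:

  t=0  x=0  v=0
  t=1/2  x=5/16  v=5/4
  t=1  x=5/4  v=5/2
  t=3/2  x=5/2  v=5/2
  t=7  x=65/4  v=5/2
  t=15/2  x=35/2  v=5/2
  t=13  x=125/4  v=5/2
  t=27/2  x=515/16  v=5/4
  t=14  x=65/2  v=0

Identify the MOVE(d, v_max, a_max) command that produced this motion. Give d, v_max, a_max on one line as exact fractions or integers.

d=65/2 v_max=5/2 a_max=5/2

final state: t=14, x=65/2, v=0 → d = 65/2
a_max = (5/4−0)/(1/2−0) = 5/2
max v = 5/2 over t∈[1,13] → v_max = 5/2
check: 5/2·(1+12) = 65/2 ✓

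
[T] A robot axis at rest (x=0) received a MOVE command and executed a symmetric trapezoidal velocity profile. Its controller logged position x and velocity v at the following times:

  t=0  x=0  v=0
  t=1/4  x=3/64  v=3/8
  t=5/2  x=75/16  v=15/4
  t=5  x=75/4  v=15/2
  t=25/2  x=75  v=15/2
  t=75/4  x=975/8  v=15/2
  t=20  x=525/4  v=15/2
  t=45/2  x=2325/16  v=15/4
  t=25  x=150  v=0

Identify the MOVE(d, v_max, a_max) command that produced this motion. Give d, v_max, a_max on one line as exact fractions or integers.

final state: t=25, x=150, v=0 → d = 150
a_max = (3/8−0)/(1/4−0) = 3/2
max v = 15/2 over t∈[5,20] → v_max = 15/2
check: 15/2·(5+15) = 150 ✓

d=150 v_max=15/2 a_max=3/2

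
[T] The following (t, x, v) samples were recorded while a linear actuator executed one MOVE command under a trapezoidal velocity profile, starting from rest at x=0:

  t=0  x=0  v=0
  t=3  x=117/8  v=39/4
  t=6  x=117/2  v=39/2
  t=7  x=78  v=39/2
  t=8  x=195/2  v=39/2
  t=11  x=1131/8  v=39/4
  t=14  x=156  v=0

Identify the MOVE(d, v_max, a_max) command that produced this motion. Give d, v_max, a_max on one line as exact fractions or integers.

d=156 v_max=39/2 a_max=13/4

final state: t=14, x=156, v=0 → d = 156
a_max = (39/4−0)/(3−0) = 13/4
max v = 39/2 over t∈[6,8] → v_max = 39/2
check: 39/2·(6+2) = 156 ✓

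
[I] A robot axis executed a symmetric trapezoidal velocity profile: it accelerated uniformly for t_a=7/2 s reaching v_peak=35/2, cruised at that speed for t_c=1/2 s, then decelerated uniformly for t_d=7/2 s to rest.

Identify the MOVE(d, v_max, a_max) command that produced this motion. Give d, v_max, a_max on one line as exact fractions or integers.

a_max = (35/2)/(7/2) = 5
d_a = ½·35/2·7/2 = 245/8; d_c = 35/2·1/2 = 35/4
d = 2·245/8 + 35/4 = 70
t_c = 1/2 > 0 so v_max = 35/2

d=70 v_max=35/2 a_max=5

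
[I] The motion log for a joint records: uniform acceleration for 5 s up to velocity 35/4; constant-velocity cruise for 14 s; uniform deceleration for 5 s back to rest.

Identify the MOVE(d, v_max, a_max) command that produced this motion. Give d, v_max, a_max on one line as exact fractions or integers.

d=665/4 v_max=35/4 a_max=7/4

a_max = (35/4)/5 = 7/4
d_a = ½·35/4·5 = 175/8; d_c = 35/4·14 = 245/2
d = 2·175/8 + 245/2 = 665/4
t_c = 14 > 0 so v_max = 35/4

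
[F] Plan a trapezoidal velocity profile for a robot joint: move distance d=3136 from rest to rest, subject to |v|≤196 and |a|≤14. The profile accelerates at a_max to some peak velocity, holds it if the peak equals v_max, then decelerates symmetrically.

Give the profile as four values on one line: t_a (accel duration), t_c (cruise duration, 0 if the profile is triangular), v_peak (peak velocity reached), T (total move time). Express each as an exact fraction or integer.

v_max²/a_max = 196²/14 = 2744
3136 ≥ 2744 ⇒ cruise phase
t_a = 196/14 = 14; v_peak = 196
d_cruise = 3136 − 2744 = 392; t_c = 392/196 = 2
T = 2·14 + 2 = 30

t_a=14 t_c=2 v_peak=196 T=30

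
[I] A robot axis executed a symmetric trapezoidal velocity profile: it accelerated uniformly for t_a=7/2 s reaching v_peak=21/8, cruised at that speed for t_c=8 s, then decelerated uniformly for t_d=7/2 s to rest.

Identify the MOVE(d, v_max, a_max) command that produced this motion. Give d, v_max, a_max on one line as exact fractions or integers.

a_max = (21/8)/(7/2) = 3/4
d_a = ½·21/8·7/2 = 147/32; d_c = 21/8·8 = 21
d = 2·147/32 + 21 = 483/16
t_c = 8 > 0 so v_max = 21/8

d=483/16 v_max=21/8 a_max=3/4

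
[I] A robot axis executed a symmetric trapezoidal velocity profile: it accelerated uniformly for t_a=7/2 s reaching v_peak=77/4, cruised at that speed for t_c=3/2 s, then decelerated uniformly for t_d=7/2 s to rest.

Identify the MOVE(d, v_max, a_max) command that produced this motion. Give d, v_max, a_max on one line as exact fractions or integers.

a_max = (77/4)/(7/2) = 11/2
d_a = ½·77/4·7/2 = 539/16; d_c = 77/4·3/2 = 231/8
d = 2·539/16 + 231/8 = 385/4
t_c = 3/2 > 0 so v_max = 77/4

d=385/4 v_max=77/4 a_max=11/2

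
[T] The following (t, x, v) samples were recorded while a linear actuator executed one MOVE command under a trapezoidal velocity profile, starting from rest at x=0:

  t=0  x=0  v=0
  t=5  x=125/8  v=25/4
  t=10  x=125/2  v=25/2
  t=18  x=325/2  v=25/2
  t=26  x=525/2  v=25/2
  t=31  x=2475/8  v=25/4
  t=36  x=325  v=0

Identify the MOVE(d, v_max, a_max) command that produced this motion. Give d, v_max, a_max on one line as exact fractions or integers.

final state: t=36, x=325, v=0 → d = 325
a_max = (25/4−0)/(5−0) = 5/4
max v = 25/2 over t∈[10,26] → v_max = 25/2
check: 25/2·(10+16) = 325 ✓

d=325 v_max=25/2 a_max=5/4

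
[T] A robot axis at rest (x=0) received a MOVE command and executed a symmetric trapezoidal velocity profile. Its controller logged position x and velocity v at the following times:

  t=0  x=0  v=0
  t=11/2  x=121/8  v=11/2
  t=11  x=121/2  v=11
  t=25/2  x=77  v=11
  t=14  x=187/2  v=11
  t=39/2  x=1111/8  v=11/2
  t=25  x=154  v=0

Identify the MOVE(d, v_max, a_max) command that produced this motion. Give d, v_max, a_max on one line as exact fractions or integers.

d=154 v_max=11 a_max=1

final state: t=25, x=154, v=0 → d = 154
a_max = (11/2−0)/(11/2−0) = 1
max v = 11 over t∈[11,14] → v_max = 11
check: 11·(11+3) = 154 ✓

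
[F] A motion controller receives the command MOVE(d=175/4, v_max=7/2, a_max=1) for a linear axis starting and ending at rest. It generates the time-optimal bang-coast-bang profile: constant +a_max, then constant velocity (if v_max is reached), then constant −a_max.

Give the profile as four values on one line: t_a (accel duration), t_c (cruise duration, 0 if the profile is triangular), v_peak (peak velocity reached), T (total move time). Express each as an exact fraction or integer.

t_a=7/2 t_c=9 v_peak=7/2 T=16

v_max²/a_max = (7/2)²/1 = 49/4
175/4 ≥ 49/4 ⇒ cruise phase
t_a = (7/2)/1 = 7/2; v_peak = 7/2
d_cruise = 175/4 − 49/4 = 63/2; t_c = (63/2)/(7/2) = 9
T = 2·7/2 + 9 = 16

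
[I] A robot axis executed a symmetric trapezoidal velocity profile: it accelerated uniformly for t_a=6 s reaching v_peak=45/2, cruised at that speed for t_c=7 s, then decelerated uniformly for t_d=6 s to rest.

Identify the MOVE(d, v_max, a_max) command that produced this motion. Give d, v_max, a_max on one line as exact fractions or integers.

d=585/2 v_max=45/2 a_max=15/4

a_max = (45/2)/6 = 15/4
d_a = ½·45/2·6 = 135/2; d_c = 45/2·7 = 315/2
d = 2·135/2 + 315/2 = 585/2
t_c = 7 > 0 → v_max = v_peak = 45/2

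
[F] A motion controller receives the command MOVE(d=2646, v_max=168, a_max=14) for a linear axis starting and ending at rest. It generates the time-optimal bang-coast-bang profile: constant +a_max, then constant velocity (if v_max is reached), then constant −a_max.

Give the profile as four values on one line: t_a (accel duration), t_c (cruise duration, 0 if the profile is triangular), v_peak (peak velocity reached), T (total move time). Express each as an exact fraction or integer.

(v_max)²/a_max = 168²/14 = 2016
2646 ≥ 2016 → trapezoidal
t_a = 168/14 = 12; v_peak = 168
d_cruise = 2646 − 2016 = 630; t_c = 630/168 = 15/4
T = 2·12 + 15/4 = 111/4

t_a=12 t_c=15/4 v_peak=168 T=111/4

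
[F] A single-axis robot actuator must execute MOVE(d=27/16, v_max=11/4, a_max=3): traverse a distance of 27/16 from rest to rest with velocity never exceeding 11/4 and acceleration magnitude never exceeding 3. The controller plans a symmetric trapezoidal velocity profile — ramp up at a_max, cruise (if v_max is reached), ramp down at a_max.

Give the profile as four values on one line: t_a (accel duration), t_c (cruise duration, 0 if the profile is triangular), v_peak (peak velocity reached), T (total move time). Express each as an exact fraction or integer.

vₘ²/aₘ = (11/4)²/3 = 121/48
27/16 < 121/48 so t_c = 0
v_peak = √(27/16·3) = √(81/16) = 9/4
t_a = (9/4)/3 = 3/4; t_c = 0
T = 2·3/4 = 3/2

t_a=3/4 t_c=0 v_peak=9/4 T=3/2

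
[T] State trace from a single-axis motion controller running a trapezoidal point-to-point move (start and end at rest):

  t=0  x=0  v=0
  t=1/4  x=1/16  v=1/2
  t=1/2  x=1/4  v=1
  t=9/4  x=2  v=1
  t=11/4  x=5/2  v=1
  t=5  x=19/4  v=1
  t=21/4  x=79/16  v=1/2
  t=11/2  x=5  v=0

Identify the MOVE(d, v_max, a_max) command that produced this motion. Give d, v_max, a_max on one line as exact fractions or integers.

final state: t=11/2, x=5, v=0 → d = 5
a_max = (1/2−0)/(1/4−0) = 2
max v = 1 over t∈[1/2,5] → v_max = 1
check: 1·(1/2+9/2) = 5 ✓

d=5 v_max=1 a_max=2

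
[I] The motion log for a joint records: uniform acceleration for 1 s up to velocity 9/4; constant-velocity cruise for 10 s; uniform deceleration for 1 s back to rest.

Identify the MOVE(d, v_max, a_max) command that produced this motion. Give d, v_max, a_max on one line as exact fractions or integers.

d=99/4 v_max=9/4 a_max=9/4

a_max = (9/4)/1 = 9/4
d_a = ½·9/4·1 = 9/8; d_c = 9/4·10 = 45/2
d = 2·9/8 + 45/2 = 99/4
t_c = 10 > 0 so v_max = 9/4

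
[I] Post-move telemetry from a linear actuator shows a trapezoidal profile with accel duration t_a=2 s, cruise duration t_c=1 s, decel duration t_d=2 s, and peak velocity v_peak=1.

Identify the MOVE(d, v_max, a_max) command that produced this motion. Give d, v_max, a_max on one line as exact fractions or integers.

a_max = 1/2
d_a = ½·1·2 = 1; d_c = 1·1 = 1
d = 2·1 + 1 = 3
t_c = 1 > 0 so v_max = 1

d=3 v_max=1 a_max=1/2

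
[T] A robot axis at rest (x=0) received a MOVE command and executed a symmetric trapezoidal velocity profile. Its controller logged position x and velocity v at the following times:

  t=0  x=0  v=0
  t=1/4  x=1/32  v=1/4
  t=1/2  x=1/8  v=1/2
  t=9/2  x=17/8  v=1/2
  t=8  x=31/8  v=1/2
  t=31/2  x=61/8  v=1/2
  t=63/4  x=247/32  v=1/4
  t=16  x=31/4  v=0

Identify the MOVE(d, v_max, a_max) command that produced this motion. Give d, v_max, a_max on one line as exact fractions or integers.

final state: t=16, x=31/4, v=0 → d = 31/4
a_max = (1/4−0)/(1/4−0) = 1
max v = 1/2 over t∈[1/2,31/2] → v_max = 1/2
check: 1/2·(1/2+15) = 31/4 ✓

d=31/4 v_max=1/2 a_max=1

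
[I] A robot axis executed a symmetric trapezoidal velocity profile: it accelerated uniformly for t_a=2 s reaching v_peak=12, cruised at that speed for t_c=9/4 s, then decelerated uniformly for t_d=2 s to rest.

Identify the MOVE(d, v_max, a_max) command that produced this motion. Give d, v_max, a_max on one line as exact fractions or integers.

d=51 v_max=12 a_max=6

a_max = 12/2 = 6
d_a = ½·12·2 = 12; d_c = 12·9/4 = 27
d = 2·12 + 27 = 51
t_c = 9/4 > 0 so v_max = 12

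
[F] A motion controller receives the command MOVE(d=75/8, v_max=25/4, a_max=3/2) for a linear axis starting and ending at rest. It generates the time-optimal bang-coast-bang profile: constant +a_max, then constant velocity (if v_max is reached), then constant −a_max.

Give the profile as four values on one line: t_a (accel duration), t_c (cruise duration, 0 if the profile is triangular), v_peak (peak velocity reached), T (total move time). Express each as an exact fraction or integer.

t_a=5/2 t_c=0 v_peak=15/4 T=5

(v_max)²/a_max = (25/4)²/(3/2) = 625/24
75/8 < 625/24 → triangular
v_peak = √(75/8·3/2) = √(225/16) = 15/4
t_a = (15/4)/(3/2) = 5/2; t_c = 0
T = 2·5/2 = 5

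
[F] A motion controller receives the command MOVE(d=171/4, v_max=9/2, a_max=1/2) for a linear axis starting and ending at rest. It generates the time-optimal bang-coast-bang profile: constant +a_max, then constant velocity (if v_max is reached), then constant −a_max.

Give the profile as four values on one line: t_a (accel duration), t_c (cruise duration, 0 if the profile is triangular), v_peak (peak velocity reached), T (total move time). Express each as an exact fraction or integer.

v_max²/a_max = (9/2)²/(1/2) = 81/2
171/4 ≥ 81/2 so v_max reached
t_a = (9/2)/(1/2) = 9; v_peak = 9/2
d_cruise = 171/4 − 81/2 = 9/4; t_c = (9/4)/(9/2) = 1/2
T = 2·9 + 1/2 = 37/2

t_a=9 t_c=1/2 v_peak=9/2 T=37/2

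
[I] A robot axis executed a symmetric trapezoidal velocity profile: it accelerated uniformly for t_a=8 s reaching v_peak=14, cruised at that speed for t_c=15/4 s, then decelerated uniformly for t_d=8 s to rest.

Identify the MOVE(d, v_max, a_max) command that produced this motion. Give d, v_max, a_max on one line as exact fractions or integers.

a_max = 14/8 = 7/4
d_a = ½·14·8 = 56; d_c = 14·15/4 = 105/2
d = 2·56 + 105/2 = 329/2
t_c = 15/4 > 0 → v_max = v_peak = 14

d=329/2 v_max=14 a_max=7/4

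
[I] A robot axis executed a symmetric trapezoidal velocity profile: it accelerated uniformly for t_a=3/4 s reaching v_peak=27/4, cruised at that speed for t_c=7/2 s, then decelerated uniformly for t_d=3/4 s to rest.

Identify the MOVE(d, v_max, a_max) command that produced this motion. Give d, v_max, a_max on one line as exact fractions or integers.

a_max = (27/4)/(3/4) = 9
d_a = ½·27/4·3/4 = 81/32; d_c = 27/4·7/2 = 189/8
d = 2·81/32 + 189/8 = 459/16
t_c = 7/2 > 0 → v_max = v_peak = 27/4

d=459/16 v_max=27/4 a_max=9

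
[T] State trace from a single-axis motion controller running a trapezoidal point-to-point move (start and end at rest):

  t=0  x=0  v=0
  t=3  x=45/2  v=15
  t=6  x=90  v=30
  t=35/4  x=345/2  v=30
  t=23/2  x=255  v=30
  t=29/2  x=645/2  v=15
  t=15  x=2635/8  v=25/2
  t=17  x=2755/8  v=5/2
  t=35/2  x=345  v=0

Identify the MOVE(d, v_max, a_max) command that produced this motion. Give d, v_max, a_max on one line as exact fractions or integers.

final state: t=35/2, x=345, v=0 → d = 345
a_max = (15−0)/(3−0) = 5
max v = 30 over t∈[6,23/2] → v_max = 30
check: 30·(6+11/2) = 345 ✓

d=345 v_max=30 a_max=5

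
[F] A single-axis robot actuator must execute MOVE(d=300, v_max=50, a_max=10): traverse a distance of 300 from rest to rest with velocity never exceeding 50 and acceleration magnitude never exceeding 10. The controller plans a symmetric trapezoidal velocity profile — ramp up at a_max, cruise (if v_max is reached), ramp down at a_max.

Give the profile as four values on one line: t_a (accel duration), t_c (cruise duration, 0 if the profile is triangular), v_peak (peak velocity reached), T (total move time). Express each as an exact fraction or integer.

t_a=5 t_c=1 v_peak=50 T=11

(v_max)²/a_max = 50²/10 = 250
300 ≥ 250 → trapezoidal
t_a = 50/10 = 5; v_peak = 50
d_cruise = 300 − 250 = 50; t_c = 50/50 = 1
T = 2·5 + 1 = 11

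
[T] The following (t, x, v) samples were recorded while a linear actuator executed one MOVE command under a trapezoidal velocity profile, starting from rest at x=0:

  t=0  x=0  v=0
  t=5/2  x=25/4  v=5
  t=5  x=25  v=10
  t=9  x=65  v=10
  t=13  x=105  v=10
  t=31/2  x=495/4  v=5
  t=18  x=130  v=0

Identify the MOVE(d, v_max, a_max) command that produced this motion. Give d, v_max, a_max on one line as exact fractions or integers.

d=130 v_max=10 a_max=2

final state: t=18, x=130, v=0 → d = 130
a_max = (5−0)/(5/2−0) = 2
max v = 10 over t∈[5,13] → v_max = 10
check: 10·(5+8) = 130 ✓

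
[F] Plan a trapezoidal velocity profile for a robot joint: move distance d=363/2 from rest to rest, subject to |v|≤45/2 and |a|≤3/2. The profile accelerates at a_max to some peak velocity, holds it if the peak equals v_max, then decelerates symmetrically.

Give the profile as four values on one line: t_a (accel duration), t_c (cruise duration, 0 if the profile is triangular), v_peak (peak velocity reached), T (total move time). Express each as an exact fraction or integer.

t_a=11 t_c=0 v_peak=33/2 T=22

vₘ²/aₘ = (45/2)²/(3/2) = 675/2
363/2 < 675/2 so t_c = 0
v_peak = √(363/2·3/2) = √(1089/4) = 33/2
t_a = (33/2)/(3/2) = 11; t_c = 0
T = 2·11 = 22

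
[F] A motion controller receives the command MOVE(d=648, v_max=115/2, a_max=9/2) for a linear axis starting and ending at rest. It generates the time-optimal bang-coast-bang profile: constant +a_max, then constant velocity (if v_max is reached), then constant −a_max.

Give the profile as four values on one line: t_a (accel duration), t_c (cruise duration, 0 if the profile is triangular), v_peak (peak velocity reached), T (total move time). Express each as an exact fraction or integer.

t_a=12 t_c=0 v_peak=54 T=24

vₘ²/aₘ = (115/2)²/(9/2) = 13225/18
648 < 13225/18 ⇒ no cruise
v_peak = √(648·9/2) = √2916 = 54
t_a = 54/(9/2) = 12; t_c = 0
T = 2·12 = 24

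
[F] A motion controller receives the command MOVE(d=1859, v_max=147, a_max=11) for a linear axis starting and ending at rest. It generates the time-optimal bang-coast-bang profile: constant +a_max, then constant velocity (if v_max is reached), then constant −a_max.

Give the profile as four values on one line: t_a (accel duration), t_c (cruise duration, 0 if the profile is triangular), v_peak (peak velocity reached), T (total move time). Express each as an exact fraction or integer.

v_max²/a_max = 147²/11 = 21609/11
1859 < 21609/11 ⇒ no cruise
v_peak = √(1859·11) = √20449 = 143
t_a = 143/11 = 13; t_c = 0
T = 2·13 = 26

t_a=13 t_c=0 v_peak=143 T=26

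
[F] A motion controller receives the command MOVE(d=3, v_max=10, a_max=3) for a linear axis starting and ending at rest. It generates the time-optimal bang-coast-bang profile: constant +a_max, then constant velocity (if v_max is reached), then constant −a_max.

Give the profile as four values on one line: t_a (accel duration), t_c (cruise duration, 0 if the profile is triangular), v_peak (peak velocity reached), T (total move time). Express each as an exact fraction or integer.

v_max²/a_max = 10²/3 = 100/3
3 < 100/3 → triangular
v_peak = √(3·3) = √9 = 3
t_a = 3/3 = 1; t_c = 0
T = 2·1 = 2

t_a=1 t_c=0 v_peak=3 T=2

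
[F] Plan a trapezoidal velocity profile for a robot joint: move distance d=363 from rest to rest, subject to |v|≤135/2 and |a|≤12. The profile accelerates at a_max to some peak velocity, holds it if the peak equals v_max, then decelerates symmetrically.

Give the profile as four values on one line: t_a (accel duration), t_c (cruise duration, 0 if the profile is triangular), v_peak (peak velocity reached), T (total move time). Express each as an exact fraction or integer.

v_max²/a_max = (135/2)²/12 = 6075/16
363 < 6075/16 → triangular
v_peak = √(363·12) = √4356 = 66
t_a = 66/12 = 11/2; t_c = 0
T = 2·11/2 = 11

t_a=11/2 t_c=0 v_peak=66 T=11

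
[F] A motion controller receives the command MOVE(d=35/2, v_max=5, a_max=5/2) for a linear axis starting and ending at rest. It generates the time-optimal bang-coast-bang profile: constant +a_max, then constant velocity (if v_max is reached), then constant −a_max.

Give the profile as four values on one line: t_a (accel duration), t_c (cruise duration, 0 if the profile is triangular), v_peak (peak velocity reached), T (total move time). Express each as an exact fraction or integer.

t_a=2 t_c=3/2 v_peak=5 T=11/2

(v_max)²/a_max = 5²/(5/2) = 10
35/2 ≥ 10 so v_max reached
t_a = 5/(5/2) = 2; v_peak = 5
d_cruise = 35/2 − 10 = 15/2; t_c = (15/2)/5 = 3/2
T = 2·2 + 3/2 = 11/2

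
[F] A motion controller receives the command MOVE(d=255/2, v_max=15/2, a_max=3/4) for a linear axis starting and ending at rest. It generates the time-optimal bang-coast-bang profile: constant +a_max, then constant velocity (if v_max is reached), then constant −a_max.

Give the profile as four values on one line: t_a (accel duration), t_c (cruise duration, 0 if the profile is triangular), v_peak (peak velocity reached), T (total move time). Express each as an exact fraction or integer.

t_a=10 t_c=7 v_peak=15/2 T=27

v_max²/a_max = (15/2)²/(3/4) = 75
255/2 ≥ 75 → trapezoidal
t_a = (15/2)/(3/4) = 10; v_peak = 15/2
d_cruise = 255/2 − 75 = 105/2; t_c = (105/2)/(15/2) = 7
T = 2·10 + 7 = 27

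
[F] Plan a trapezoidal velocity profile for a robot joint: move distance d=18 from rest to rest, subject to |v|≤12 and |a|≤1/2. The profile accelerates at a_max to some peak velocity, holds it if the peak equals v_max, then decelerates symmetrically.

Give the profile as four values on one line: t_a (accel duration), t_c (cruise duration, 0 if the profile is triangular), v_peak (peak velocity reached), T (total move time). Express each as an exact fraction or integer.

t_a=6 t_c=0 v_peak=3 T=12

v_max²/a_max = 12²/(1/2) = 288
18 < 288 → triangular
v_peak = √(18·1/2) = √9 = 3
t_a = 3/(1/2) = 6; t_c = 0
T = 2·6 = 12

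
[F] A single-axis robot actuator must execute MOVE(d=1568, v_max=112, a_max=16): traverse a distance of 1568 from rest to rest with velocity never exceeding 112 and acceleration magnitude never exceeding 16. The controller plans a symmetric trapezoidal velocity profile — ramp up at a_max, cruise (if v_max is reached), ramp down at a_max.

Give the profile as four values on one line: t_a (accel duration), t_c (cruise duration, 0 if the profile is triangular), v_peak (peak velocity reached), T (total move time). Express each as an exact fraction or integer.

t_a=7 t_c=7 v_peak=112 T=21

v_max²/a_max = 112²/16 = 784
1568 ≥ 784 so v_max reached
t_a = 112/16 = 7; v_peak = 112
d_cruise = 1568 − 784 = 784; t_c = 784/112 = 7
T = 2·7 + 7 = 21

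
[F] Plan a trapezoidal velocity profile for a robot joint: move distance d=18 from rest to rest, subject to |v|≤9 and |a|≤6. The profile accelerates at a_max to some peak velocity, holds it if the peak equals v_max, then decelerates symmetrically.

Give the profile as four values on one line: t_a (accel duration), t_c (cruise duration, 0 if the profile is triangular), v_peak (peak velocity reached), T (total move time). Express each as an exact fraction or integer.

vₘ²/aₘ = 9²/6 = 27/2
18 ≥ 27/2 so v_max reached
t_a = 9/6 = 3/2; v_peak = 9
d_cruise = 18 − 27/2 = 9/2; t_c = (9/2)/9 = 1/2
T = 2·3/2 + 1/2 = 7/2

t_a=3/2 t_c=1/2 v_peak=9 T=7/2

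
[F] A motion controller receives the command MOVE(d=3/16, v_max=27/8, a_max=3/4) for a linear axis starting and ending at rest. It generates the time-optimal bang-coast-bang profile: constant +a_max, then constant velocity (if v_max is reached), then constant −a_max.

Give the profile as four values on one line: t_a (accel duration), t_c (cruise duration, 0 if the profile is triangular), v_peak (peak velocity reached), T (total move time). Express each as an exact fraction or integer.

(v_max)²/a_max = (27/8)²/(3/4) = 243/16
3/16 < 243/16 so t_c = 0
v_peak = √(3/16·3/4) = √(9/64) = 3/8
t_a = (3/8)/(3/4) = 1/2; t_c = 0
T = 2·1/2 = 1

t_a=1/2 t_c=0 v_peak=3/8 T=1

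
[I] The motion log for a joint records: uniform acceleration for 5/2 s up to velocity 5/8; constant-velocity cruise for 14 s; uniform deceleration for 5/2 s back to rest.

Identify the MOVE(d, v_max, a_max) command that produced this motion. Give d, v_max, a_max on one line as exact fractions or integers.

a_max = (5/8)/(5/2) = 1/4
d_a = ½·5/8·5/2 = 25/32; d_c = 5/8·14 = 35/4
d = 2·25/32 + 35/4 = 165/16
t_c = 14 > 0 so v_max = 5/8

d=165/16 v_max=5/8 a_max=1/4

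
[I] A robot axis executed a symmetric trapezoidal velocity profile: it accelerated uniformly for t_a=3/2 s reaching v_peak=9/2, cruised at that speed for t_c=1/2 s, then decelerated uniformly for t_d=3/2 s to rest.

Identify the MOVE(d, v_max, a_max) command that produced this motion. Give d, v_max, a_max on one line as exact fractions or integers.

d=9 v_max=9/2 a_max=3

a_max = (9/2)/(3/2) = 3
d_a = ½·9/2·3/2 = 27/8; d_c = 9/2·1/2 = 9/4
d = 2·27/8 + 9/4 = 9
t_c = 1/2 > 0 so v_max = 9/2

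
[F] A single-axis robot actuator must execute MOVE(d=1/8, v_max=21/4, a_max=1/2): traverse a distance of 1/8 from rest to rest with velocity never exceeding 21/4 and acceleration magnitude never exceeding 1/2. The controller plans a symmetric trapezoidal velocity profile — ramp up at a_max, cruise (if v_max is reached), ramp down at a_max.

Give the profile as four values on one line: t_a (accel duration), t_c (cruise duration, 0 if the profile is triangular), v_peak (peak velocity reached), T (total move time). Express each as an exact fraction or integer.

vₘ²/aₘ = (21/4)²/(1/2) = 441/8
1/8 < 441/8 so t_c = 0
v_peak = √(1/8·1/2) = √(1/16) = 1/4
t_a = (1/4)/(1/2) = 1/2; t_c = 0
T = 2·1/2 = 1

t_a=1/2 t_c=0 v_peak=1/4 T=1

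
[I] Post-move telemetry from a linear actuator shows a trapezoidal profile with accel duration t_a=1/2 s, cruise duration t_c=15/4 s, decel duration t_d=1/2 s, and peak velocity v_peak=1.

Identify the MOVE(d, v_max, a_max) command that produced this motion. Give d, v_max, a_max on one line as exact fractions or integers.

d=17/4 v_max=1 a_max=2

a_max = 1/(1/2) = 2
d_a = ½·1·1/2 = 1/4; d_c = 1·15/4 = 15/4
d = 2·1/4 + 15/4 = 17/4
t_c = 15/4 > 0 ⇒ limit active, v_max = 1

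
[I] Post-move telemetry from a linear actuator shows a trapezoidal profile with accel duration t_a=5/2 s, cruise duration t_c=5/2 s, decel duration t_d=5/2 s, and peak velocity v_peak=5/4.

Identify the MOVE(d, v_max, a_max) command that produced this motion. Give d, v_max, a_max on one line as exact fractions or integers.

d=25/4 v_max=5/4 a_max=1/2

a_max = (5/4)/(5/2) = 1/2
d_a = ½·5/4·5/2 = 25/16; d_c = 5/4·5/2 = 25/8
d = 2·25/16 + 25/8 = 25/4
t_c = 5/2 > 0 ⇒ limit active, v_max = 5/4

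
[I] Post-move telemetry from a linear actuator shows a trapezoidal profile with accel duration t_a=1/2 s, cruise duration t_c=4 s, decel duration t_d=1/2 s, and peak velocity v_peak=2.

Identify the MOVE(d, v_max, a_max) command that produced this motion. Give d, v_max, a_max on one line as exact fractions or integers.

a_max = 2/(1/2) = 4
d_a = ½·2·1/2 = 1/2; d_c = 2·4 = 8
d = 2·1/2 + 8 = 9
t_c = 4 > 0 → v_max = v_peak = 2

d=9 v_max=2 a_max=4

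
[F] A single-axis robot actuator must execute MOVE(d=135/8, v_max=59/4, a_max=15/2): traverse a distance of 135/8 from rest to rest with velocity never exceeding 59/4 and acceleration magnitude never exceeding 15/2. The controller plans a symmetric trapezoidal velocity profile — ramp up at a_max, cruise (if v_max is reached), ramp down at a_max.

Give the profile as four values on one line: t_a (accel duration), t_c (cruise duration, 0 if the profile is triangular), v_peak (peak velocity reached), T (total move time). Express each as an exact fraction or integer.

t_a=3/2 t_c=0 v_peak=45/4 T=3

v_max²/a_max = (59/4)²/(15/2) = 3481/120
135/8 < 3481/120 ⇒ no cruise
v_peak = √(135/8·15/2) = √(2025/16) = 45/4
t_a = (45/4)/(15/2) = 3/2; t_c = 0
T = 2·3/2 = 3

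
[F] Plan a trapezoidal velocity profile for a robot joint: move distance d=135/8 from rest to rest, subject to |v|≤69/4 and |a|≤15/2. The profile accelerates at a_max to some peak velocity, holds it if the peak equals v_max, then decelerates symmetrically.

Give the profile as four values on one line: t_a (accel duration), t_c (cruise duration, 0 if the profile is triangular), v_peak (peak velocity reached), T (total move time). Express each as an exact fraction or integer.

v_max²/a_max = (69/4)²/(15/2) = 1587/40
135/8 < 1587/40 → triangular
v_peak = √(135/8·15/2) = √(2025/16) = 45/4
t_a = (45/4)/(15/2) = 3/2; t_c = 0
T = 2·3/2 = 3

t_a=3/2 t_c=0 v_peak=45/4 T=3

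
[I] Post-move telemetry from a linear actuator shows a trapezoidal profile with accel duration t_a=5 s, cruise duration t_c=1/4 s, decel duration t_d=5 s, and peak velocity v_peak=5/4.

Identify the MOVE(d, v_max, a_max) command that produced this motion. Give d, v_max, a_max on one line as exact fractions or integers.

d=105/16 v_max=5/4 a_max=1/4

a_max = (5/4)/5 = 1/4
d_a = ½·5/4·5 = 25/8; d_c = 5/4·1/4 = 5/16
d = 2·25/8 + 5/16 = 105/16
t_c = 1/4 > 0 ⇒ limit active, v_max = 5/4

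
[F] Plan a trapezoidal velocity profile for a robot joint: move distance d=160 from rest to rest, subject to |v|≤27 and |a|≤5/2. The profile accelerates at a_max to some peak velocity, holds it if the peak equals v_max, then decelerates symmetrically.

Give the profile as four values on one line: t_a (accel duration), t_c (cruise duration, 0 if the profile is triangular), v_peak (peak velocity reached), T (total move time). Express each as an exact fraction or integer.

vₘ²/aₘ = 27²/(5/2) = 1458/5
160 < 1458/5 ⇒ no cruise
v_peak = √(160·5/2) = √400 = 20
t_a = 20/(5/2) = 8; t_c = 0
T = 2·8 = 16

t_a=8 t_c=0 v_peak=20 T=16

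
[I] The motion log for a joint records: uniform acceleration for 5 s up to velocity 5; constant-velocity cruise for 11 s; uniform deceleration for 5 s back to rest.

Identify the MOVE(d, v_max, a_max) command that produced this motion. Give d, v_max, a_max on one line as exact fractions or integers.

d=80 v_max=5 a_max=1

a_max = 5/5 = 1
d_a = ½·5·5 = 25/2; d_c = 5·11 = 55
d = 2·25/2 + 55 = 80
t_c = 11 > 0 → v_max = v_peak = 5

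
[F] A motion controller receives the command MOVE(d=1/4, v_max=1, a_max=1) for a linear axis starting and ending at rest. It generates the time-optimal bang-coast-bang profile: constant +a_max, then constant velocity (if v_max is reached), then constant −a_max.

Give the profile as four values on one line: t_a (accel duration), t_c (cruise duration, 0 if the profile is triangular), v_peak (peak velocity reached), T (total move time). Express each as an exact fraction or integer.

t_a=1/2 t_c=0 v_peak=1/2 T=1

v_max²/a_max = 1²/1 = 1
1/4 < 1 ⇒ no cruise
v_peak = √(1/4·1) = √(1/4) = 1/2
t_a = (1/2)/1 = 1/2; t_c = 0
T = 2·1/2 = 1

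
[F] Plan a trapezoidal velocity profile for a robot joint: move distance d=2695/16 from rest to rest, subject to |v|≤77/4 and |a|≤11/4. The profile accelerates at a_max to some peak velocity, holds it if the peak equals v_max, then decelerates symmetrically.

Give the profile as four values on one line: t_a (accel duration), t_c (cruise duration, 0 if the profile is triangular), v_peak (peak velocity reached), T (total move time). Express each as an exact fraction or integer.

vₘ²/aₘ = (77/4)²/(11/4) = 539/4
2695/16 ≥ 539/4 ⇒ cruise phase
t_a = (77/4)/(11/4) = 7; v_peak = 77/4
d_cruise = 2695/16 − 539/4 = 539/16; t_c = (539/16)/(77/4) = 7/4
T = 2·7 + 7/4 = 63/4

t_a=7 t_c=7/4 v_peak=77/4 T=63/4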